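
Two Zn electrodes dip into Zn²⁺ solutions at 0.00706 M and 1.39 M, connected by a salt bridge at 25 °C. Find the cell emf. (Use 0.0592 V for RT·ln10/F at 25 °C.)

Both half-cells are Zn²⁺/Zn, so E°_cell = 0. The concentrated side is the cathode; the cell reaction moves Zn²⁺ from high to low concentration with n = 2.
Q = [Zn²⁺]_dilute/[Zn²⁺]_conc = 0.00706/1.39 = 0.00508.
E = 0 − (0.0592/2) log Q = −(0.0592/2)(-2.294) = 0.0679 V.

0.068 V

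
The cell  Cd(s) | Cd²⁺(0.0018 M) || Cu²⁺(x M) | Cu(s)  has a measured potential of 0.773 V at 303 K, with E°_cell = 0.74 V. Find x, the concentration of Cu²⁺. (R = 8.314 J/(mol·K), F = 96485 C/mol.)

From the Nernst equation, ln Q = nF(E° − E)/RT = 2×96485×(0.74 − 0.773)/(8.314×303) = -2.528, so Q = 0.0798.
With Q = [Cd²⁺]/[Cu²⁺] and the known concentrations, [Cu²⁺] in the denominator gives [Cu²⁺] = 0.023 M.

0.023 M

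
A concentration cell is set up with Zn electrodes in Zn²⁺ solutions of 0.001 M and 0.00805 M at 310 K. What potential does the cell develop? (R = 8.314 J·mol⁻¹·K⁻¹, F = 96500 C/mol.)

0.028 V

Both half-cells are Zn²⁺/Zn, so E°_cell = 0. The concentrated side is the cathode; the cell reaction moves Zn²⁺ from high to low concentration with n = 2.
Q = [Zn²⁺]_dilute/[Zn²⁺]_conc = 0.001/0.00805 = 0.124.
E = 0 − (RT/nF) ln Q = −((8.314×310)/(2×96500))(-2.086) = 0.0279 V.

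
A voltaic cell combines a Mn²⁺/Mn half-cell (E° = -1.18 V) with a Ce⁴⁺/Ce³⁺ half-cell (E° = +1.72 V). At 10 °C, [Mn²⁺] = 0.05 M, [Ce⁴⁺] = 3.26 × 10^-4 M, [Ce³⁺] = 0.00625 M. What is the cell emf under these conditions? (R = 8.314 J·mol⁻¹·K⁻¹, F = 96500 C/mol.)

2.86 V

The Ce⁴⁺/Ce³⁺ couple has the higher reduction potential and acts as the cathode, so E°_cell = +1.72 − (-1.18) = 2.90 V.
Balancing electrons gives n = 2; the reaction quotient is Q = [Mn²⁺]·[Ce³⁺]^2/[Ce⁴⁺]^2 = 18.4.
E = E° − (RT/nF) ln Q = 2.90 − (8.314×283)/(2×96500) × (2.911) = 2.900 − 0.035 = 2.865 V.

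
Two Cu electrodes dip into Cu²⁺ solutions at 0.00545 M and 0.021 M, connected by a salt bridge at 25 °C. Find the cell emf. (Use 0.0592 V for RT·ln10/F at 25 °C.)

Both half-cells are Cu²⁺/Cu, so E°_cell = 0. The concentrated side is the cathode; the cell reaction moves Cu²⁺ from high to low concentration with n = 2.
Q = [Cu²⁺]_dilute/[Cu²⁺]_conc = 0.00545/0.021 = 0.260.
E = 0 − (0.0592/2) log Q = −(0.0592/2)(-0.586) = 0.0173 V.

0.017 V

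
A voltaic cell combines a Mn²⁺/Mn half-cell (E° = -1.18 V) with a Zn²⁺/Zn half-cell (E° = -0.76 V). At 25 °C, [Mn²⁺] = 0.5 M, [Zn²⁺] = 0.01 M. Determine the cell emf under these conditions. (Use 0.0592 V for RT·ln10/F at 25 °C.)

0.370 V

The Zn²⁺/Zn couple has the higher reduction potential and acts as the cathode, so E°_cell = -0.76 − (-1.18) = 0.42 V.
Balancing electrons gives n = 2; the reaction quotient is Q = [Mn²⁺]/[Zn²⁺] = 50.0.
At 25 °C, E = E° − (0.0592/n) log Q = 0.42 − (0.0592/2)(1.699) = 0.420 − 0.050 = 0.370 V.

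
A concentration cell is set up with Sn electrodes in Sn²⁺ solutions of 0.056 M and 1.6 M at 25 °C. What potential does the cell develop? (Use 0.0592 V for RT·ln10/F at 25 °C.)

Both half-cells are Sn²⁺/Sn, so E°_cell = 0. The concentrated side is the cathode; the cell reaction moves Sn²⁺ from high to low concentration with n = 2.
Q = [Sn²⁺]_dilute/[Sn²⁺]_conc = 0.056/1.6 = 0.0350.
E = 0 − (0.0592/2) log Q = −(0.0592/2)(-1.456) = 0.0431 V.

0.043 V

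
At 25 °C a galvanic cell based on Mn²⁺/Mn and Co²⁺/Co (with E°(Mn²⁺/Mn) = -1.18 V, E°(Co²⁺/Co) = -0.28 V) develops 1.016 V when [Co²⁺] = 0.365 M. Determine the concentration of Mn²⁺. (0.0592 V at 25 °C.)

From the Nernst equation, log Q = n(E° − E)/0.0592 = 2(0.90 − 1.016)/0.0592 = -3.919, so Q = 1.21 × 10^-4.
With Q = [Mn²⁺]/[Co²⁺] and the known concentrations, [Mn²⁺] in the numerator gives [Mn²⁺] = 4.4 × 10^-5 M.

4.4 × 10^-5 M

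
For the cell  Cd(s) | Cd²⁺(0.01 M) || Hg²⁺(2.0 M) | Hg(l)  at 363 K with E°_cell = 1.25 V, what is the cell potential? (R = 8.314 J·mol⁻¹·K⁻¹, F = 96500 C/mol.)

Balancing electrons gives n = 2; the reaction quotient is Q = [Cd²⁺]/[Hg²⁺] = 0.00500.
E = E° − (RT/nF) ln Q = 1.25 − (8.314×363)/(2×96500) × (-5.298) = 1.250 + 0.083 = 1.333 V.

1.33 V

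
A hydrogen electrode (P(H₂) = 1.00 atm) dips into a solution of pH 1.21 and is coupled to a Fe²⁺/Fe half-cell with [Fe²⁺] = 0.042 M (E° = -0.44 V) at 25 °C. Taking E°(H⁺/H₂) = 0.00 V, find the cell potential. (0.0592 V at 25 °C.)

0.41 V

The hydrogen couple is the cathode, so E°_cell = 0.44 V; n = 2.
[H⁺] = 10^(−1.21) = 0.062 M, and Q = [Fe²⁺]·P(H₂) / [H⁺]^2 = 11.0.
E = E° − (0.0592/2) log Q = 0.44 − (0.0592/2)(1.043) = 0.409 V.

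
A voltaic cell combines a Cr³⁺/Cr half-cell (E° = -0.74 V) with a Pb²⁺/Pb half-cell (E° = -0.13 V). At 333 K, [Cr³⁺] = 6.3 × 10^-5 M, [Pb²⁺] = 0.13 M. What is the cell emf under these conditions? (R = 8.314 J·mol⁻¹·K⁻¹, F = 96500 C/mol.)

The Pb²⁺/Pb couple has the higher reduction potential and acts as the cathode, so E°_cell = -0.13 − (-0.74) = 0.61 V.
Balancing electrons gives n = 6; the reaction quotient is Q = [Cr³⁺]^2/[Pb²⁺]^3 = 1.81 × 10^-6.
E = E° − (RT/nF) ln Q = 0.61 − (8.314×333)/(6×96500) × (-13.224) = 0.610 + 0.063 = 0.673 V.

0.673 V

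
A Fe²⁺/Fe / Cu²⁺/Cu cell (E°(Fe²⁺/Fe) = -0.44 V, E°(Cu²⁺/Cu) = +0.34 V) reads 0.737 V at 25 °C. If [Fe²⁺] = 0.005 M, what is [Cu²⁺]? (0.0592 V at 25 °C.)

1.8 × 10^-4 M

From the Nernst equation, log Q = n(E° − E)/0.0592 = 2(0.78 − 0.737)/0.0592 = 1.453, so Q = 28.4.
With Q = [Fe²⁺]/[Cu²⁺] and the known concentrations, [Cu²⁺] in the denominator gives [Cu²⁺] = 1.8 × 10^-4 M.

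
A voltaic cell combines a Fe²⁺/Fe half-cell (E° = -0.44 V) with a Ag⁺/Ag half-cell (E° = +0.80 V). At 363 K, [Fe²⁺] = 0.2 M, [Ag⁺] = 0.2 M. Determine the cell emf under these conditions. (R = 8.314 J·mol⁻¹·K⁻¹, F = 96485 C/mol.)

The Ag⁺/Ag couple has the higher reduction potential and acts as the cathode, so E°_cell = +0.80 − (-0.44) = 1.24 V.
Balancing electrons gives n = 2; the reaction quotient is Q = [Fe²⁺]/[Ag⁺]^2 = 5.00.
E = E° − (RT/nF) ln Q = 1.24 − (8.314×363)/(2×96485) × (1.609) = 1.240 − 0.025 = 1.215 V.

1.21 V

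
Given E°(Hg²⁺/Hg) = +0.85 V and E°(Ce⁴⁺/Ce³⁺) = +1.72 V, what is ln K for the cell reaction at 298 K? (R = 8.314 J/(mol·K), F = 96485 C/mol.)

ln K = 67.8

E°_cell = +1.72 − (+0.85) = 0.87 V, with n = 2 electrons transferred.
At equilibrium E = 0, so the Nernst equation gives ln K = nFE°/RT = (2)(96485)(0.87)/((8.314)(298)) = 67.76.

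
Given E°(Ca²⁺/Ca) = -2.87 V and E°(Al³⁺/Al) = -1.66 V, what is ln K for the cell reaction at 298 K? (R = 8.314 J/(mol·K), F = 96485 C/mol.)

E°_cell = -1.66 − (-2.87) = 1.21 V, with n = 6 electrons transferred.
At equilibrium E = 0, so the Nernst equation gives ln K = nFE°/RT = (6)(96485)(1.21)/((8.314)(298)) = 282.73.

ln K = 282.7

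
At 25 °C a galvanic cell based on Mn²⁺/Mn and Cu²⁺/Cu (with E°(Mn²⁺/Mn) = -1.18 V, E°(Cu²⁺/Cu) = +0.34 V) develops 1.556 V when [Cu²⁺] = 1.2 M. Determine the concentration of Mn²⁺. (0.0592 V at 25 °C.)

From the Nernst equation, log Q = n(E° − E)/0.0592 = 2(1.52 − 1.556)/0.0592 = -1.216, so Q = 0.0608.
With Q = [Mn²⁺]/[Cu²⁺] and the known concentrations, [Mn²⁺] in the numerator gives [Mn²⁺] = 0.073 M.

0.073 M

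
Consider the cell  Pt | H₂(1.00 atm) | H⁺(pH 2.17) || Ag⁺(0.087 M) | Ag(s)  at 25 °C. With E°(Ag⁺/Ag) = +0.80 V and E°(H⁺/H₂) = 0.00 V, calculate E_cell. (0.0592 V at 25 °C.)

The Ag⁺/Ag couple is the cathode, so E°_cell = 0.80 V; n = 2.
[H⁺] = 10^(−2.17) = 0.0068 M, and Q = [H⁺]^2 / ([Ag⁺]^2·P(H₂)) = 0.00604.
E = E° − (0.0592/2) log Q = 0.80 − (0.0592/2)(-2.219) = 0.866 V.

0.87 V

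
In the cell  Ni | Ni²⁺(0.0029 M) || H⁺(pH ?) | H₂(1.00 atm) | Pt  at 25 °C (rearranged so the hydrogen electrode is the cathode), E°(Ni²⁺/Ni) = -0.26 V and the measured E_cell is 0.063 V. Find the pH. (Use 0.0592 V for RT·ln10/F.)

pH = 4.60

E°_cell = 0.26 V and n = 2.
log Q = n(E° − E)/0.0592 = 2×(0.26 − 0.063)/0.0592 = 6.655.
With Q = [Ni²⁺]·P(H₂) / [H⁺]^2, solving for [H⁺] gives log[H⁺] = -4.597, so pH = 4.60.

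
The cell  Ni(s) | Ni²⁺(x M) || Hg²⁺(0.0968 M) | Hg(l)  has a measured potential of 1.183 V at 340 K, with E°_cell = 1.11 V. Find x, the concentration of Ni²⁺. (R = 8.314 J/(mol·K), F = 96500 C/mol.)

From the Nernst equation, ln Q = nF(E° − E)/RT = 2×96500×(1.11 − 1.183)/(8.314×340) = -4.984, so Q = 0.00685.
With Q = [Ni²⁺]/[Hg²⁺] and the known concentrations, [Ni²⁺] in the numerator gives [Ni²⁺] = 6.6 × 10^-4 M.

6.6 × 10^-4 M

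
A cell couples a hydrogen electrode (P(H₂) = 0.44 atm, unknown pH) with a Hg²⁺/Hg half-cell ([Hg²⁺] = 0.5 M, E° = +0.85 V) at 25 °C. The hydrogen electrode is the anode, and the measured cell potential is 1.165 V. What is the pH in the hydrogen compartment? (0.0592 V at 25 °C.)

pH = 5.65

E°_cell = 0.85 V and n = 2.
log Q = n(E° − E)/0.0592 = 2×(0.85 − 1.165)/0.0592 = -10.642.
With Q = [H⁺]^2 / ([Hg²⁺]·P(H₂)), solving for [H⁺] gives log[H⁺] = -5.650, so pH = 5.65.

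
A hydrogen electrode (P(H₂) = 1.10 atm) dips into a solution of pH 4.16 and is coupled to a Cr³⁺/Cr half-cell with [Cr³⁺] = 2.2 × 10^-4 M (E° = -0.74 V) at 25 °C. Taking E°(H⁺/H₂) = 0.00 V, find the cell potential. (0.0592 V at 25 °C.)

The hydrogen couple is the cathode, so E°_cell = 0.74 V; n = 6.
[H⁺] = 10^(−4.16) = 6.9 × 10^-5 M, and Q = [Cr³⁺]^2·P(H₂)^3 / [H⁺]^6 = 5.88 × 10^17.
E = E° − (0.0592/6) log Q = 0.74 − (0.0592/6)(17.769) = 0.565 V.

0.56 V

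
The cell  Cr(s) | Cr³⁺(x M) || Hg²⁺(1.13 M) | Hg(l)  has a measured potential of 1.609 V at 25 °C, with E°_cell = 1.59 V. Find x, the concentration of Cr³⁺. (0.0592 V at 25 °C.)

0.13 M

From the Nernst equation, log Q = n(E° − E)/0.0592 = 6(1.59 − 1.609)/0.0592 = -1.926, so Q = 0.0119.
With Q = [Cr³⁺]^2/[Hg²⁺]^3 and the known concentrations, [Cr³⁺]^2 in the numerator gives [Cr³⁺] = 0.13 M.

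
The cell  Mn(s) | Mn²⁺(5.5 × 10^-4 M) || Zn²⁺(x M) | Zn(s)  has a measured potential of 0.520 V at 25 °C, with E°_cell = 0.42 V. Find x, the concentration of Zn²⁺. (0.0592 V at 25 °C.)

1.3 M

From the Nernst equation, log Q = n(E° − E)/0.0592 = 2(0.42 − 0.520)/0.0592 = -3.378, so Q = 4.18 × 10^-4.
With Q = [Mn²⁺]/[Zn²⁺] and the known concentrations, [Zn²⁺] in the denominator gives [Zn²⁺] = 1.3 M.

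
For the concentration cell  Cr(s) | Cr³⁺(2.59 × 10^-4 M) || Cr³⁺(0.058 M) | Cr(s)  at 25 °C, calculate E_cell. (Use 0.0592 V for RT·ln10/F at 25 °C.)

0.046 V

Both half-cells are Cr³⁺/Cr, so E°_cell = 0. The concentrated side is the cathode; the cell reaction moves Cr³⁺ from high to low concentration with n = 3.
Q = [Cr³⁺]_dilute/[Cr³⁺]_conc = 2.59 × 10^-4/0.058 = 0.00447.
E = 0 − (0.0592/3) log Q = −(0.0592/3)(-2.350) = 0.0464 V.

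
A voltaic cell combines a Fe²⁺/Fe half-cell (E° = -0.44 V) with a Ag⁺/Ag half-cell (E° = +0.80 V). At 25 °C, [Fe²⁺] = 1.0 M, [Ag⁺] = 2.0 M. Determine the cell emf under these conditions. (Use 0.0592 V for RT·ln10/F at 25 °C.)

The Ag⁺/Ag couple has the higher reduction potential and acts as the cathode, so E°_cell = +0.80 − (-0.44) = 1.24 V.
Balancing electrons gives n = 2; the reaction quotient is Q = [Fe²⁺]/[Ag⁺]^2 = 0.250.
At 25 °C, E = E° − (0.0592/n) log Q = 1.24 − (0.0592/2)(-0.602) = 1.240 + 0.018 = 1.258 V.

1.26 V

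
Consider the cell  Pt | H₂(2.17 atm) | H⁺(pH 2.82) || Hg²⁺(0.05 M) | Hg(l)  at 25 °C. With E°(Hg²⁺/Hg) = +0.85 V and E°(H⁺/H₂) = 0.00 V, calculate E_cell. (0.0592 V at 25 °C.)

0.99 V

The Hg²⁺/Hg couple is the cathode, so E°_cell = 0.85 V; n = 2.
[H⁺] = 10^(−2.82) = 0.0015 M, and Q = [H⁺]^2 / ([Hg²⁺]·P(H₂)) = 2.11 × 10^-5.
E = E° − (0.0592/2) log Q = 0.85 − (0.0592/2)(-4.675) = 0.988 V.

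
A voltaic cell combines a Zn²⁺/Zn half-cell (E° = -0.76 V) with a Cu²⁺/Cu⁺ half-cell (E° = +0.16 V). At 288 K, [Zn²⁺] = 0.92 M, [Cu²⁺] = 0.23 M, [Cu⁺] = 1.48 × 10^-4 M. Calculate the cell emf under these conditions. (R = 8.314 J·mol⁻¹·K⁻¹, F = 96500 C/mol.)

1.10 V

The Cu²⁺/Cu⁺ couple has the higher reduction potential and acts as the cathode, so E°_cell = +0.16 − (-0.76) = 0.92 V.
Balancing electrons gives n = 2; the reaction quotient is Q = [Zn²⁺]·[Cu⁺]^2/[Cu²⁺]^2 = 3.81 × 10^-7.
E = E° − (RT/nF) ln Q = 0.92 − (8.314×288)/(2×96500) × (-14.781) = 0.920 + 0.183 = 1.103 V.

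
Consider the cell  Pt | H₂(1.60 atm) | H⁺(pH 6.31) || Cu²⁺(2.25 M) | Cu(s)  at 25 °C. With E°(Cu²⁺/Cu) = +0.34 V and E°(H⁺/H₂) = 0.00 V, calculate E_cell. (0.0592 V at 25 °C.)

0.73 V

The Cu²⁺/Cu couple is the cathode, so E°_cell = 0.34 V; n = 2.
[H⁺] = 10^(−6.31) = 4.9 × 10^-7 M, and Q = [H⁺]^2 / ([Cu²⁺]·P(H₂)) = 6.66 × 10^-14.
E = E° − (0.0592/2) log Q = 0.34 − (0.0592/2)(-13.176) = 0.730 V.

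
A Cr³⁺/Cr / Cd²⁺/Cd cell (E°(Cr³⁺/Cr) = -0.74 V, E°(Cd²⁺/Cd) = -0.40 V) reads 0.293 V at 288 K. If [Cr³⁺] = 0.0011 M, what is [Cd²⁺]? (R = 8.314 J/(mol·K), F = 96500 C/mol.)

2.4 × 10^-4 M

From the Nernst equation, ln Q = nF(E° − E)/RT = 6×96500×(0.34 − 0.293)/(8.314×288) = 11.365, so Q = 8.63 × 10^4.
With Q = [Cr³⁺]^2/[Cd²⁺]^3 and the known concentrations, [Cd²⁺]^3 in the denominator gives [Cd²⁺] = 2.4 × 10^-4 M.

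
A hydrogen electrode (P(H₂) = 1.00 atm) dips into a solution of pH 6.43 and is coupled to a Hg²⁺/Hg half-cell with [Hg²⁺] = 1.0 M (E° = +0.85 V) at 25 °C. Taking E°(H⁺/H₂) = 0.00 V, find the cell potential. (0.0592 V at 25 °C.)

The Hg²⁺/Hg couple is the cathode, so E°_cell = 0.85 V; n = 2.
[H⁺] = 10^(−6.43) = 3.7 × 10^-7 M, and Q = [H⁺]^2 / ([Hg²⁺]·P(H₂)) = 1.38 × 10^-13.
E = E° − (0.0592/2) log Q = 0.85 − (0.0592/2)(-12.860) = 1.231 V.

1.23 V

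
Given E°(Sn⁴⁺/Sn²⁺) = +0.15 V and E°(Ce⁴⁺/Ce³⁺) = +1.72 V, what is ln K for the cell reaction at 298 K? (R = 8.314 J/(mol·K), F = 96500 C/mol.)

ln K = 122.3

E°_cell = +1.72 − (+0.15) = 1.57 V, with n = 2 electrons transferred.
At equilibrium E = 0, so the Nernst equation gives ln K = nFE°/RT = (2)(96500)(1.57)/((8.314)(298)) = 122.30.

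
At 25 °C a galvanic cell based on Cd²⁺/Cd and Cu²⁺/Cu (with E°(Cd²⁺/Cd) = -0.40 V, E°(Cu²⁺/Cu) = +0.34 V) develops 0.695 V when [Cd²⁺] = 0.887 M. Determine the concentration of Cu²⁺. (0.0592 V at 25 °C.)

From the Nernst equation, log Q = n(E° − E)/0.0592 = 2(0.74 − 0.695)/0.0592 = 1.520, so Q = 33.1.
With Q = [Cd²⁺]/[Cu²⁺] and the known concentrations, [Cu²⁺] in the denominator gives [Cu²⁺] = 0.027 M.

0.027 M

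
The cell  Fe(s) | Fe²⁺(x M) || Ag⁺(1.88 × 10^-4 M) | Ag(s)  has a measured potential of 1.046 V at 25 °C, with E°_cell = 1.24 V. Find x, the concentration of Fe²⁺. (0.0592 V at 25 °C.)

From the Nernst equation, log Q = n(E° − E)/0.0592 = 2(1.24 − 1.046)/0.0592 = 6.554, so Q = 3.58 × 10^6.
With Q = [Fe²⁺]/[Ag⁺]^2 and the known concentrations, [Fe²⁺] in the numerator gives [Fe²⁺] = 0.13 M.

0.13 M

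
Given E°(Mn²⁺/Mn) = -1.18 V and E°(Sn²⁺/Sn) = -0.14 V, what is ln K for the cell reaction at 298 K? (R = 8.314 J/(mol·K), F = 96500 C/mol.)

E°_cell = -0.14 − (-1.18) = 1.04 V, with n = 2 electrons transferred.
At equilibrium E = 0, so the Nernst equation gives ln K = nFE°/RT = (2)(96500)(1.04)/((8.314)(298)) = 81.01.

ln K = 81.0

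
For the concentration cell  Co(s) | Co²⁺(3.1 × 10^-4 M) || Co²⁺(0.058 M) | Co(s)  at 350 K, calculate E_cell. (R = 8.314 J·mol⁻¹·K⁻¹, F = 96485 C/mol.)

0.079 V

Both half-cells are Co²⁺/Co, so E°_cell = 0. The concentrated side is the cathode; the cell reaction moves Co²⁺ from high to low concentration with n = 2.
Q = [Co²⁺]_dilute/[Co²⁺]_conc = 3.1 × 10^-4/0.058 = 0.00534.
E = 0 − (RT/nF) ln Q = −((8.314×350)/(2×96485))(-5.232) = 0.0789 V.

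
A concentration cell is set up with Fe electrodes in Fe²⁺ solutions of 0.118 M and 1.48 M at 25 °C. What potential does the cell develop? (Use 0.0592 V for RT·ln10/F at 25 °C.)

Both half-cells are Fe²⁺/Fe, so E°_cell = 0. The concentrated side is the cathode; the cell reaction moves Fe²⁺ from high to low concentration with n = 2.
Q = [Fe²⁺]_dilute/[Fe²⁺]_conc = 0.118/1.48 = 0.0797.
E = 0 − (0.0592/2) log Q = −(0.0592/2)(-1.098) = 0.0325 V.

0.033 V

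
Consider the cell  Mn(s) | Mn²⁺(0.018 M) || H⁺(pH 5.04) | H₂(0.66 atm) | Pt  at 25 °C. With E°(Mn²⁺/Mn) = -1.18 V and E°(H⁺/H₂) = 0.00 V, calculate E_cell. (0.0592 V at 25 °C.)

0.94 V

The hydrogen couple is the cathode, so E°_cell = 1.18 V; n = 2.
[H⁺] = 10^(−5.04) = 9.1 × 10^-6 M, and Q = [Mn²⁺]·P(H₂) / [H⁺]^2 = 1.43 × 10^8.
E = E° − (0.0592/2) log Q = 1.18 − (0.0592/2)(8.155) = 0.939 V.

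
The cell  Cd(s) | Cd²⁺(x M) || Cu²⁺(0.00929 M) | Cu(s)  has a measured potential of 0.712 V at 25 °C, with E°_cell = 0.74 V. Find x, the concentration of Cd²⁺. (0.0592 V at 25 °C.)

0.082 M

From the Nernst equation, log Q = n(E° − E)/0.0592 = 2(0.74 − 0.712)/0.0592 = 0.946, so Q = 8.83.
With Q = [Cd²⁺]/[Cu²⁺] and the known concentrations, [Cd²⁺] in the numerator gives [Cd²⁺] = 0.082 M.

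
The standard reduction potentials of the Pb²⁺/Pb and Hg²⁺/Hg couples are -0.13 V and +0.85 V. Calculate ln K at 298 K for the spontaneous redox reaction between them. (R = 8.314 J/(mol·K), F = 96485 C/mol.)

ln K = 76.3

E°_cell = +0.85 − (-0.13) = 0.98 V, with n = 2 electrons transferred.
At equilibrium E = 0, so the Nernst equation gives ln K = nFE°/RT = (2)(96485)(0.98)/((8.314)(298)) = 76.33.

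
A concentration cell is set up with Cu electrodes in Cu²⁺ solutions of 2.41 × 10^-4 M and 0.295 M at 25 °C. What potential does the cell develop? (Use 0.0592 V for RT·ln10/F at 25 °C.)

Both half-cells are Cu²⁺/Cu, so E°_cell = 0. The concentrated side is the cathode; the cell reaction moves Cu²⁺ from high to low concentration with n = 2.
Q = [Cu²⁺]_dilute/[Cu²⁺]_conc = 2.41 × 10^-4/0.295 = 8.17 × 10^-4.
E = 0 − (0.0592/2) log Q = −(0.0592/2)(-3.088) = 0.0914 V.

0.091 V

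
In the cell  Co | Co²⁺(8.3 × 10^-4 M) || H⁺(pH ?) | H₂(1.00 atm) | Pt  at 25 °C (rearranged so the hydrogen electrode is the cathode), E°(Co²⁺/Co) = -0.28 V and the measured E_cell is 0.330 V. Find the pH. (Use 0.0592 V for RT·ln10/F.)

E°_cell = 0.28 V and n = 2.
log Q = n(E° − E)/0.0592 = 2×(0.28 − 0.330)/0.0592 = -1.689.
With Q = [Co²⁺]·P(H₂) / [H⁺]^2, solving for [H⁺] gives log[H⁺] = -0.696, so pH = 0.70.

pH = 0.70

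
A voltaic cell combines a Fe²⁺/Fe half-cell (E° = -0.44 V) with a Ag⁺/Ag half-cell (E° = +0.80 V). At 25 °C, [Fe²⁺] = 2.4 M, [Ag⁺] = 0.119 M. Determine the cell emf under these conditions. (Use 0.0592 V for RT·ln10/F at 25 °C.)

The Ag⁺/Ag couple has the higher reduction potential and acts as the cathode, so E°_cell = +0.80 − (-0.44) = 1.24 V.
Balancing electrons gives n = 2; the reaction quotient is Q = [Fe²⁺]/[Ag⁺]^2 = 169.
At 25 °C, E = E° − (0.0592/n) log Q = 1.24 − (0.0592/2)(2.229) = 1.240 − 0.066 = 1.174 V.

1.17 V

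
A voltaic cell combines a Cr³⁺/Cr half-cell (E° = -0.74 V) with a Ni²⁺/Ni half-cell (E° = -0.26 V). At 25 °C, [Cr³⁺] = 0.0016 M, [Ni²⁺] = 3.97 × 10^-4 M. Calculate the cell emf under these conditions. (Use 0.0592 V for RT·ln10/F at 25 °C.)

0.434 V

The Ni²⁺/Ni couple has the higher reduction potential and acts as the cathode, so E°_cell = -0.26 − (-0.74) = 0.48 V.
Balancing electrons gives n = 6; the reaction quotient is Q = [Cr³⁺]^2/[Ni²⁺]^3 = 4.09 × 10^4.
At 25 °C, E = E° − (0.0592/n) log Q = 0.48 − (0.0592/6)(4.612) = 0.480 − 0.046 = 0.434 V.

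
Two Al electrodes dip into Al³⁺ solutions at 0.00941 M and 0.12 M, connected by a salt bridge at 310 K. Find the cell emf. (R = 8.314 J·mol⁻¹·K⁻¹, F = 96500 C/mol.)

Both half-cells are Al³⁺/Al, so E°_cell = 0. The concentrated side is the cathode; the cell reaction moves Al³⁺ from high to low concentration with n = 3.
Q = [Al³⁺]_dilute/[Al³⁺]_conc = 0.00941/0.12 = 0.0784.
E = 0 − (RT/nF) ln Q = −((8.314×310)/(3×96500))(-2.546) = 0.0227 V.

0.023 V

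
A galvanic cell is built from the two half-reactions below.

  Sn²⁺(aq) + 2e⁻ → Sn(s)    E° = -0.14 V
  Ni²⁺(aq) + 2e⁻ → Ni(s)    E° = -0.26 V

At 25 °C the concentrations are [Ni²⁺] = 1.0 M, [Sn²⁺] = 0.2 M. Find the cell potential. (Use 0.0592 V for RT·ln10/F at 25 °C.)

The Sn²⁺/Sn couple has the higher reduction potential and acts as the cathode, so E°_cell = -0.14 − (-0.26) = 0.12 V.
Balancing electrons gives n = 2; the reaction quotient is Q = [Ni²⁺]/[Sn²⁺] = 5.00.
At 25 °C, E = E° − (0.0592/n) log Q = 0.12 − (0.0592/2)(0.699) = 0.120 − 0.021 = 0.099 V.

0.099 V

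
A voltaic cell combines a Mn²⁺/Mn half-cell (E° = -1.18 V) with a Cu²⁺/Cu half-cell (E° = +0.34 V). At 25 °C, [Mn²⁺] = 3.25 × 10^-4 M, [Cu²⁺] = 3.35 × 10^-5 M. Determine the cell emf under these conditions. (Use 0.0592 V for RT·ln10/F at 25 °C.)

The Cu²⁺/Cu couple has the higher reduction potential and acts as the cathode, so E°_cell = +0.34 − (-1.18) = 1.52 V.
Balancing electrons gives n = 2; the reaction quotient is Q = [Mn²⁺]/[Cu²⁺] = 9.70.
At 25 °C, E = E° − (0.0592/n) log Q = 1.52 − (0.0592/2)(0.987) = 1.520 − 0.029 = 1.491 V.

1.49 V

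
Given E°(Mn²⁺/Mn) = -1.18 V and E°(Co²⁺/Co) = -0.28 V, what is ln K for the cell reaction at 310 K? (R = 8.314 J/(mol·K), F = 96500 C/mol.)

ln K = 67.4

E°_cell = -0.28 − (-1.18) = 0.90 V, with n = 2 electrons transferred.
At equilibrium E = 0, so the Nernst equation gives ln K = nFE°/RT = (2)(96500)(0.90)/((8.314)(310)) = 67.40.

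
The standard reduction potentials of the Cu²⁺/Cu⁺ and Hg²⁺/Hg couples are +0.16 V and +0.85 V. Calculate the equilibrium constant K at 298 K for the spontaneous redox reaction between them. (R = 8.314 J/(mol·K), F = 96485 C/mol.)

2.2 × 10^23

E°_cell = +0.85 − (+0.16) = 0.69 V, with n = 2 electrons transferred.
At equilibrium E = 0, so the Nernst equation gives ln K = nFE°/RT = (2)(96485)(0.69)/((8.314)(298)) = 53.74.
K = e^53.74 = 2.2 × 10^23.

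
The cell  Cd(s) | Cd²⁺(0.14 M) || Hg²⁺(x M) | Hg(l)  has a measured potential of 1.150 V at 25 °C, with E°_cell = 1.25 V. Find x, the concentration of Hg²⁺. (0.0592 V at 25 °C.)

5.9 × 10^-5 M

From the Nernst equation, log Q = n(E° − E)/0.0592 = 2(1.25 − 1.150)/0.0592 = 3.378, so Q = 2390.
With Q = [Cd²⁺]/[Hg²⁺] and the known concentrations, [Hg²⁺] in the denominator gives [Hg²⁺] = 5.9 × 10^-5 M.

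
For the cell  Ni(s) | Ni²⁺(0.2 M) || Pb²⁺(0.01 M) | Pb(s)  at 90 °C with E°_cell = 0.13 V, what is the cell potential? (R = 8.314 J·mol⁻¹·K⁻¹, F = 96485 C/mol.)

Balancing electrons gives n = 2; the reaction quotient is Q = [Ni²⁺]/[Pb²⁺] = 20.0.
E = E° − (RT/nF) ln Q = 0.13 − (8.314×363)/(2×96485) × (2.996) = 0.130 − 0.047 = 0.083 V.

0.083 V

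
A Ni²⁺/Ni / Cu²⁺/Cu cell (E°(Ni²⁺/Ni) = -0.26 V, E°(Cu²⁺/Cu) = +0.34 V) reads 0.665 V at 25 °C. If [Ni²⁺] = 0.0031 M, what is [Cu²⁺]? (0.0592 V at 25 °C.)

From the Nernst equation, log Q = n(E° − E)/0.0592 = 2(0.60 − 0.665)/0.0592 = -2.196, so Q = 0.00637.
With Q = [Ni²⁺]/[Cu²⁺] and the known concentrations, [Cu²⁺] in the denominator gives [Cu²⁺] = 0.49 M.

0.49 M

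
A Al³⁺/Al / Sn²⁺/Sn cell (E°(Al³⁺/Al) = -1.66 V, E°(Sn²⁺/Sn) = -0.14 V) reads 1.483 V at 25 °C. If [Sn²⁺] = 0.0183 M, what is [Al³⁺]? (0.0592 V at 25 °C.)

0.19 M

From the Nernst equation, log Q = n(E° − E)/0.0592 = 6(1.52 − 1.483)/0.0592 = 3.750, so Q = 5620.
With Q = [Al³⁺]^2/[Sn²⁺]^3 and the known concentrations, [Al³⁺]^2 in the numerator gives [Al³⁺] = 0.19 M.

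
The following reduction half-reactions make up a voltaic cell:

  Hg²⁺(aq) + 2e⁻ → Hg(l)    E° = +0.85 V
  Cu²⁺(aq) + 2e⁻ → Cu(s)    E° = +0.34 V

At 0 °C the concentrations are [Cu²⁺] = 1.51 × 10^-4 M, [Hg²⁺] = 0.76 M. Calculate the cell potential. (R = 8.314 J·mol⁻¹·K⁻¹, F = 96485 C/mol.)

0.610 V

The Hg²⁺/Hg couple has the higher reduction potential and acts as the cathode, so E°_cell = +0.85 − (+0.34) = 0.51 V.
Balancing electrons gives n = 2; the reaction quotient is Q = [Cu²⁺]/[Hg²⁺] = 1.99 × 10^-4.
E = E° − (RT/nF) ln Q = 0.51 − (8.314×273)/(2×96485) × (-8.524) = 0.510 + 0.100 = 0.610 V.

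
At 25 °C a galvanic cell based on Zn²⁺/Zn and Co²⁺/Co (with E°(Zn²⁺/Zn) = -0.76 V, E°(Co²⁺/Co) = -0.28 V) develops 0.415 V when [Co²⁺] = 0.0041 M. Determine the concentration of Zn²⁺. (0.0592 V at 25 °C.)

From the Nernst equation, log Q = n(E° − E)/0.0592 = 2(0.48 − 0.415)/0.0592 = 2.196, so Q = 157.
With Q = [Zn²⁺]/[Co²⁺] and the known concentrations, [Zn²⁺] in the numerator gives [Zn²⁺] = 0.64 M.

0.64 M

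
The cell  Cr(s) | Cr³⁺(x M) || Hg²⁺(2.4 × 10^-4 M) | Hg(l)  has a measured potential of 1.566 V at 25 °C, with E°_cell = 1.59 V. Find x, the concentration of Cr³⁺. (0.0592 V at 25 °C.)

From the Nernst equation, log Q = n(E° − E)/0.0592 = 6(1.59 − 1.566)/0.0592 = 2.432, so Q = 271.
With Q = [Cr³⁺]^2/[Hg²⁺]^3 and the known concentrations, [Cr³⁺]^2 in the numerator gives [Cr³⁺] = 6.1 × 10^-5 M.

6.1 × 10^-5 M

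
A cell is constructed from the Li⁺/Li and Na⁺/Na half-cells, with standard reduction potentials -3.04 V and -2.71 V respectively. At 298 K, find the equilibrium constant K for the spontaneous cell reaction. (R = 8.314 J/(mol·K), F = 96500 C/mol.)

E°_cell = -2.71 − (-3.04) = 0.33 V, with n = 1 electron transferred.
At equilibrium E = 0, so the Nernst equation gives ln K = nFE°/RT = (1)(96500)(0.33)/((8.314)(298)) = 12.85.
K = e^12.85 = 3.8 × 10^5.

3.8 × 10^5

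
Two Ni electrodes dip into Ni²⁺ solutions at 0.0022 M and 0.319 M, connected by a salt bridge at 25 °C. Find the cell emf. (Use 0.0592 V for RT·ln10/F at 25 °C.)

Both half-cells are Ni²⁺/Ni, so E°_cell = 0. The concentrated side is the cathode; the cell reaction moves Ni²⁺ from high to low concentration with n = 2.
Q = [Ni²⁺]_dilute/[Ni²⁺]_conc = 0.0022/0.319 = 0.00690.
E = 0 − (0.0592/2) log Q = −(0.0592/2)(-2.161) = 0.0640 V.

0.064 V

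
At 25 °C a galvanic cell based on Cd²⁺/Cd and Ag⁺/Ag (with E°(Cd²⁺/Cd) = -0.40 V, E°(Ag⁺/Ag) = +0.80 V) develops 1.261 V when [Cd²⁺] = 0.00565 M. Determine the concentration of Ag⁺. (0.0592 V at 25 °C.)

From the Nernst equation, log Q = n(E° − E)/0.0592 = 2(1.20 − 1.261)/0.0592 = -2.061, so Q = 0.00869.
With Q = [Cd²⁺]/[Ag⁺]^2 and the known concentrations, [Ag⁺]^2 in the denominator gives [Ag⁺] = 0.81 M.

0.81 M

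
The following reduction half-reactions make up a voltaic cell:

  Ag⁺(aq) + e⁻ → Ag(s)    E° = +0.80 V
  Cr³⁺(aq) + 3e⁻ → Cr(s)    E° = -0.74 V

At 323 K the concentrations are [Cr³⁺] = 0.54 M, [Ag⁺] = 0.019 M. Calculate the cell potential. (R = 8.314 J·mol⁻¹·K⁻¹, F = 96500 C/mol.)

The Ag⁺/Ag couple has the higher reduction potential and acts as the cathode, so E°_cell = +0.80 − (-0.74) = 1.54 V.
Balancing electrons gives n = 3; the reaction quotient is Q = [Cr³⁺]/[Ag⁺]^3 = 7.87 × 10^4.
E = E° − (RT/nF) ln Q = 1.54 − (8.314×323)/(3×96500) × (11.274) = 1.540 − 0.105 = 1.435 V.

1.44 V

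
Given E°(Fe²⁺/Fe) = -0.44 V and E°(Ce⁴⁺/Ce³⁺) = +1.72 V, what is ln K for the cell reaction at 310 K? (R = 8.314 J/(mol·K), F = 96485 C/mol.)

E°_cell = +1.72 − (-0.44) = 2.16 V, with n = 2 electrons transferred.
At equilibrium E = 0, so the Nernst equation gives ln K = nFE°/RT = (2)(96485)(2.16)/((8.314)(310)) = 161.72.

ln K = 161.7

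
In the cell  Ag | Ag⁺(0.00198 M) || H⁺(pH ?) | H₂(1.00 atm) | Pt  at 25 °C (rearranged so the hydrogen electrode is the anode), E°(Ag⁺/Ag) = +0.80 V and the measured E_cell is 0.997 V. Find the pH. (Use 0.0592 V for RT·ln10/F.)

E°_cell = 0.80 V and n = 2.
log Q = n(E° − E)/0.0592 = 2×(0.80 − 0.997)/0.0592 = -6.655.
With Q = [H⁺]^2 / ([Ag⁺]^2·P(H₂)), solving for [H⁺] gives log[H⁺] = -6.031, so pH = 6.03.

pH = 6.03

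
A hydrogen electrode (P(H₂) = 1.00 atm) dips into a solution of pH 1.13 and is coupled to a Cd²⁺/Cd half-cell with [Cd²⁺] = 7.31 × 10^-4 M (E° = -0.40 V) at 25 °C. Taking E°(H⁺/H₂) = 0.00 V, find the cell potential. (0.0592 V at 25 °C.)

The hydrogen couple is the cathode, so E°_cell = 0.40 V; n = 2.
[H⁺] = 10^(−1.13) = 0.074 M, and Q = [Cd²⁺]·P(H₂) / [H⁺]^2 = 0.133.
E = E° − (0.0592/2) log Q = 0.40 − (0.0592/2)(-0.876) = 0.426 V.

0.43 V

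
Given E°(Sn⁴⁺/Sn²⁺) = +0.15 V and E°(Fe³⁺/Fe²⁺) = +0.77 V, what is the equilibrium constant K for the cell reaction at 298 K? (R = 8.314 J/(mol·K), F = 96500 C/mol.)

E°_cell = +0.77 − (+0.15) = 0.62 V, with n = 2 electrons transferred.
At equilibrium E = 0, so the Nernst equation gives ln K = nFE°/RT = (2)(96500)(0.62)/((8.314)(298)) = 48.30.
K = e^48.30 = 9.4 × 10^20.

9.4 × 10^20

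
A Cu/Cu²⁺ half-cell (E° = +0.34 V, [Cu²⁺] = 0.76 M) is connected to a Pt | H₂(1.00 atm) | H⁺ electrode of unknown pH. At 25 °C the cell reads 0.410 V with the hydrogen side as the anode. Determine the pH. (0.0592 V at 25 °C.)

E°_cell = 0.34 V and n = 2.
log Q = n(E° − E)/0.0592 = 2×(0.34 − 0.410)/0.0592 = -2.365.
With Q = [H⁺]^2 / ([Cu²⁺]·P(H₂)), solving for [H⁺] gives log[H⁺] = -1.242, so pH = 1.24.

pH = 1.24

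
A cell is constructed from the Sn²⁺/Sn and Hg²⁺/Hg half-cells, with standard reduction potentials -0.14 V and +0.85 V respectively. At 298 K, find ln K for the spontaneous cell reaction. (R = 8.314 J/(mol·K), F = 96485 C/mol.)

ln K = 77.1

E°_cell = +0.85 − (-0.14) = 0.99 V, with n = 2 electrons transferred.
At equilibrium E = 0, so the Nernst equation gives ln K = nFE°/RT = (2)(96485)(0.99)/((8.314)(298)) = 77.11.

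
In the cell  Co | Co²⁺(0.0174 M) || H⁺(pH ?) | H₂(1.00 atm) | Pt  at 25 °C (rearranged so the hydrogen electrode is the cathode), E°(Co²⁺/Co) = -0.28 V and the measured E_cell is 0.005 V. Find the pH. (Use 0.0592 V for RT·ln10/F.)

pH = 5.52

E°_cell = 0.28 V and n = 2.
log Q = n(E° − E)/0.0592 = 2×(0.28 − 0.005)/0.0592 = 9.291.
With Q = [Co²⁺]·P(H₂) / [H⁺]^2, solving for [H⁺] gives log[H⁺] = -5.525, so pH = 5.52.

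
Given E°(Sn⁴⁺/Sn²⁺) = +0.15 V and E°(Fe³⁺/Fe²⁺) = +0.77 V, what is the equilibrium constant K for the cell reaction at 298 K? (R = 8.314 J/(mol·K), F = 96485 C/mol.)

E°_cell = +0.77 − (+0.15) = 0.62 V, with n = 2 electrons transferred.
At equilibrium E = 0, so the Nernst equation gives ln K = nFE°/RT = (2)(96485)(0.62)/((8.314)(298)) = 48.29.
K = e^48.29 = 9.4 × 10^20.

9.4 × 10^20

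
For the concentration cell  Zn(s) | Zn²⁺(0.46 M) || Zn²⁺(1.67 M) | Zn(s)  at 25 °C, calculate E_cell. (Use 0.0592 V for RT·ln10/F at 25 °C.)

Both half-cells are Zn²⁺/Zn, so E°_cell = 0. The concentrated side is the cathode; the cell reaction moves Zn²⁺ from high to low concentration with n = 2.
Q = [Zn²⁺]_dilute/[Zn²⁺]_conc = 0.46/1.67 = 0.275.
E = 0 − (0.0592/2) log Q = −(0.0592/2)(-0.560) = 0.0166 V.

0.017 V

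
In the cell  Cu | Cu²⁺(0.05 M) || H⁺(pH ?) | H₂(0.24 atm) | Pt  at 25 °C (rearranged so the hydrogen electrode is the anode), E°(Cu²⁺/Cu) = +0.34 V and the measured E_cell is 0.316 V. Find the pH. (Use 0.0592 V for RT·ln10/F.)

pH = 0.56

E°_cell = 0.34 V and n = 2.
log Q = n(E° − E)/0.0592 = 2×(0.34 − 0.316)/0.0592 = 0.811.
With Q = [H⁺]^2 / ([Cu²⁺]·P(H₂)), solving for [H⁺] gives log[H⁺] = -0.555, so pH = 0.56.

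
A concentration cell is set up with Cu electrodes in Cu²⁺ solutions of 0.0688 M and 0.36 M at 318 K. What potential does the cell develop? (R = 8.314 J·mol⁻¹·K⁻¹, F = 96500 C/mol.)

0.023 V

Both half-cells are Cu²⁺/Cu, so E°_cell = 0. The concentrated side is the cathode; the cell reaction moves Cu²⁺ from high to low concentration with n = 2.
Q = [Cu²⁺]_dilute/[Cu²⁺]_conc = 0.0688/0.36 = 0.191.
E = 0 − (RT/nF) ln Q = −((8.314×318)/(2×96500))(-1.655) = 0.0227 V.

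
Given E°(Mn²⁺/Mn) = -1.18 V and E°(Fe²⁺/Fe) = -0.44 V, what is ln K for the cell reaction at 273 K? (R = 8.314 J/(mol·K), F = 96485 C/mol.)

E°_cell = -0.44 − (-1.18) = 0.74 V, with n = 2 electrons transferred.
At equilibrium E = 0, so the Nernst equation gives ln K = nFE°/RT = (2)(96485)(0.74)/((8.314)(273)) = 62.91.

ln K = 62.9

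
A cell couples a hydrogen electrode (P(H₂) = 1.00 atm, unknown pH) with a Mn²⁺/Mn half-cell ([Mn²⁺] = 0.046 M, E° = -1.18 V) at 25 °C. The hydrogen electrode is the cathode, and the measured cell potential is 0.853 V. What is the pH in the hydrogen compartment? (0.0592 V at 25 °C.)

pH = 6.19

E°_cell = 1.18 V and n = 2.
log Q = n(E° − E)/0.0592 = 2×(1.18 − 0.853)/0.0592 = 11.047.
With Q = [Mn²⁺]·P(H₂) / [H⁺]^2, solving for [H⁺] gives log[H⁺] = -6.192, so pH = 6.19.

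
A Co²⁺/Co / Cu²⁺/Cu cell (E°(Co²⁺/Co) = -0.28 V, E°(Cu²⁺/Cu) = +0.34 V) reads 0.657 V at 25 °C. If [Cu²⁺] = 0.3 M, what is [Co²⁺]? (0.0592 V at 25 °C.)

From the Nernst equation, log Q = n(E° − E)/0.0592 = 2(0.62 − 0.657)/0.0592 = -1.250, so Q = 0.0562.
With Q = [Co²⁺]/[Cu²⁺] and the known concentrations, [Co²⁺] in the numerator gives [Co²⁺] = 0.017 M.

0.017 M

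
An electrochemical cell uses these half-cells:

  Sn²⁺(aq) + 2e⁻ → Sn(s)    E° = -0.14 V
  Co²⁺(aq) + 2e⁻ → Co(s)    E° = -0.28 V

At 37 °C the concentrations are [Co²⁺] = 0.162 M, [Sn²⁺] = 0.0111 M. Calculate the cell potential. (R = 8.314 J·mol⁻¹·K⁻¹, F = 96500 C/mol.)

0.104 V

The Sn²⁺/Sn couple has the higher reduction potential and acts as the cathode, so E°_cell = -0.14 − (-0.28) = 0.14 V.
Balancing electrons gives n = 2; the reaction quotient is Q = [Co²⁺]/[Sn²⁺] = 14.6.
E = E° − (RT/nF) ln Q = 0.14 − (8.314×310)/(2×96500) × (2.681) = 0.140 − 0.036 = 0.104 V.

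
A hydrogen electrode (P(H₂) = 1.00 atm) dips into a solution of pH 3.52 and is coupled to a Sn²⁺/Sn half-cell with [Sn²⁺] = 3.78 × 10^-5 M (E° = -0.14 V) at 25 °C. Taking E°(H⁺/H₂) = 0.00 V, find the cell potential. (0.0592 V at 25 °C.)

The hydrogen couple is the cathode, so E°_cell = 0.14 V; n = 2.
[H⁺] = 10^(−3.52) = 3 × 10^-4 M, and Q = [Sn²⁺]·P(H₂) / [H⁺]^2 = 414.
E = E° − (0.0592/2) log Q = 0.14 − (0.0592/2)(2.617) = 0.063 V.

0.063 V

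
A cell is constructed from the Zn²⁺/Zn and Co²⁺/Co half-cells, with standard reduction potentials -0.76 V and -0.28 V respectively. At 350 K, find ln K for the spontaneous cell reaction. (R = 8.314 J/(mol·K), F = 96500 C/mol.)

E°_cell = -0.28 − (-0.76) = 0.48 V, with n = 2 electrons transferred.
At equilibrium E = 0, so the Nernst equation gives ln K = nFE°/RT = (2)(96500)(0.48)/((8.314)(350)) = 31.84.

ln K = 31.8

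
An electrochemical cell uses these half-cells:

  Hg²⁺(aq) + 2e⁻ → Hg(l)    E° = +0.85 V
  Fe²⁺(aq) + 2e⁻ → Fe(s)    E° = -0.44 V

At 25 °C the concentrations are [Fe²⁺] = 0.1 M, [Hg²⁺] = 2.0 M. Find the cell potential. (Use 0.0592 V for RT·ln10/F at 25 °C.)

The Hg²⁺/Hg couple has the higher reduction potential and acts as the cathode, so E°_cell = +0.85 − (-0.44) = 1.29 V.
Balancing electrons gives n = 2; the reaction quotient is Q = [Fe²⁺]/[Hg²⁺] = 0.0500.
At 25 °C, E = E° − (0.0592/n) log Q = 1.29 − (0.0592/2)(-1.301) = 1.290 + 0.039 = 1.329 V.

1.33 V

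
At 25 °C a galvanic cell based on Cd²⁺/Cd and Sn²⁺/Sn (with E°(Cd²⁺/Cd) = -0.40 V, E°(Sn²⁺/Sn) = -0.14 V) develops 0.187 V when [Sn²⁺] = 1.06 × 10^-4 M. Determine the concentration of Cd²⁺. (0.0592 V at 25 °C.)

0.031 M

From the Nernst equation, log Q = n(E° − E)/0.0592 = 2(0.26 − 0.187)/0.0592 = 2.466, so Q = 293.
With Q = [Cd²⁺]/[Sn²⁺] and the known concentrations, [Cd²⁺] in the numerator gives [Cd²⁺] = 0.031 M.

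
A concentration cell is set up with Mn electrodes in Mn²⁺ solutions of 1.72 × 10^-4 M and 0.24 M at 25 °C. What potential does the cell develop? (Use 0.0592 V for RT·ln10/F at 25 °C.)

0.093 V

Both half-cells are Mn²⁺/Mn, so E°_cell = 0. The concentrated side is the cathode; the cell reaction moves Mn²⁺ from high to low concentration with n = 2.
Q = [Mn²⁺]_dilute/[Mn²⁺]_conc = 1.72 × 10^-4/0.24 = 7.17 × 10^-4.
E = 0 − (0.0592/2) log Q = −(0.0592/2)(-3.145) = 0.0931 V.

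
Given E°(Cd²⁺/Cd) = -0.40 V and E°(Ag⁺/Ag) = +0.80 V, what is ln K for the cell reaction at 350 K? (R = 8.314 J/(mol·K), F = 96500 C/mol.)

E°_cell = +0.80 − (-0.40) = 1.20 V, with n = 2 electrons transferred.
At equilibrium E = 0, so the Nernst equation gives ln K = nFE°/RT = (2)(96500)(1.20)/((8.314)(350)) = 79.59.

ln K = 79.6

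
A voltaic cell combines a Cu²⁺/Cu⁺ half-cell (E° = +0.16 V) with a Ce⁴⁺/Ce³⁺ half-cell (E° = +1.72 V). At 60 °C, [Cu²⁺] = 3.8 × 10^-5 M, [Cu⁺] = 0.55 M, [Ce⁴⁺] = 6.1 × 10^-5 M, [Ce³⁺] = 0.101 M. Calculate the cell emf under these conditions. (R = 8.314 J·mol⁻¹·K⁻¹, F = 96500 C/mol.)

1.62 V

The Ce⁴⁺/Ce³⁺ couple has the higher reduction potential and acts as the cathode, so E°_cell = +1.72 − (+0.16) = 1.56 V.
Balancing electrons gives n = 1; the reaction quotient is Q = [Cu²⁺]·[Ce³⁺]/([Cu⁺]·[Ce⁴⁺]) = 0.114.
E = E° − (RT/nF) ln Q = 1.56 − (8.314×333)/(1×96500) × (-2.168) = 1.560 + 0.062 = 1.622 V.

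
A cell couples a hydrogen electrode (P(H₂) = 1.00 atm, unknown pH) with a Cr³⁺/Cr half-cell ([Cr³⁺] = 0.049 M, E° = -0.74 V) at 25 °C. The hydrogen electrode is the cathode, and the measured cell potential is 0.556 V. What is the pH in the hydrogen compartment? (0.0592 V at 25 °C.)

E°_cell = 0.74 V and n = 6.
log Q = n(E° − E)/0.0592 = 6×(0.74 − 0.556)/0.0592 = 18.649.
With Q = [Cr³⁺]^2·P(H₂)^3 / [H⁺]^6, solving for [H⁺] gives log[H⁺] = -3.545, so pH = 3.54.

pH = 3.54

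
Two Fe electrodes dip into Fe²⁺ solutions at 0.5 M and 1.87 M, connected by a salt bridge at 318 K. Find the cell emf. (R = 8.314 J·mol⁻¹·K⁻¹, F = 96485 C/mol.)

Both half-cells are Fe²⁺/Fe, so E°_cell = 0. The concentrated side is the cathode; the cell reaction moves Fe²⁺ from high to low concentration with n = 2.
Q = [Fe²⁺]_dilute/[Fe²⁺]_conc = 0.5/1.87 = 0.267.
E = 0 − (RT/nF) ln Q = −((8.314×318)/(2×96485))(-1.319) = 0.0181 V.

0.018 V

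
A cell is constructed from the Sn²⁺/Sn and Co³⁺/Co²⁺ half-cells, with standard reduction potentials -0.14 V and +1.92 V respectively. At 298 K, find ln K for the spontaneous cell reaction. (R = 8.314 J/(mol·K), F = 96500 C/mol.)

ln K = 160.5

E°_cell = +1.92 − (-0.14) = 2.06 V, with n = 2 electrons transferred.
At equilibrium E = 0, so the Nernst equation gives ln K = nFE°/RT = (2)(96500)(2.06)/((8.314)(298)) = 160.47.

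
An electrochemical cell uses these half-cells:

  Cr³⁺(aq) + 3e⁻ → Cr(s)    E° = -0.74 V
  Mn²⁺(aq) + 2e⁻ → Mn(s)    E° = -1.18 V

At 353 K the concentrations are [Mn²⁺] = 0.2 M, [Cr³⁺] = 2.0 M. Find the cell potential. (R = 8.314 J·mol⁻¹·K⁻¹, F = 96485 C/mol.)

0.472 V

The Cr³⁺/Cr couple has the higher reduction potential and acts as the cathode, so E°_cell = -0.74 − (-1.18) = 0.44 V.
Balancing electrons gives n = 6; the reaction quotient is Q = [Mn²⁺]^3/[Cr³⁺]^2 = 0.00200.
E = E° − (RT/nF) ln Q = 0.44 − (8.314×353)/(6×96485) × (-6.215) = 0.440 + 0.032 = 0.472 V.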